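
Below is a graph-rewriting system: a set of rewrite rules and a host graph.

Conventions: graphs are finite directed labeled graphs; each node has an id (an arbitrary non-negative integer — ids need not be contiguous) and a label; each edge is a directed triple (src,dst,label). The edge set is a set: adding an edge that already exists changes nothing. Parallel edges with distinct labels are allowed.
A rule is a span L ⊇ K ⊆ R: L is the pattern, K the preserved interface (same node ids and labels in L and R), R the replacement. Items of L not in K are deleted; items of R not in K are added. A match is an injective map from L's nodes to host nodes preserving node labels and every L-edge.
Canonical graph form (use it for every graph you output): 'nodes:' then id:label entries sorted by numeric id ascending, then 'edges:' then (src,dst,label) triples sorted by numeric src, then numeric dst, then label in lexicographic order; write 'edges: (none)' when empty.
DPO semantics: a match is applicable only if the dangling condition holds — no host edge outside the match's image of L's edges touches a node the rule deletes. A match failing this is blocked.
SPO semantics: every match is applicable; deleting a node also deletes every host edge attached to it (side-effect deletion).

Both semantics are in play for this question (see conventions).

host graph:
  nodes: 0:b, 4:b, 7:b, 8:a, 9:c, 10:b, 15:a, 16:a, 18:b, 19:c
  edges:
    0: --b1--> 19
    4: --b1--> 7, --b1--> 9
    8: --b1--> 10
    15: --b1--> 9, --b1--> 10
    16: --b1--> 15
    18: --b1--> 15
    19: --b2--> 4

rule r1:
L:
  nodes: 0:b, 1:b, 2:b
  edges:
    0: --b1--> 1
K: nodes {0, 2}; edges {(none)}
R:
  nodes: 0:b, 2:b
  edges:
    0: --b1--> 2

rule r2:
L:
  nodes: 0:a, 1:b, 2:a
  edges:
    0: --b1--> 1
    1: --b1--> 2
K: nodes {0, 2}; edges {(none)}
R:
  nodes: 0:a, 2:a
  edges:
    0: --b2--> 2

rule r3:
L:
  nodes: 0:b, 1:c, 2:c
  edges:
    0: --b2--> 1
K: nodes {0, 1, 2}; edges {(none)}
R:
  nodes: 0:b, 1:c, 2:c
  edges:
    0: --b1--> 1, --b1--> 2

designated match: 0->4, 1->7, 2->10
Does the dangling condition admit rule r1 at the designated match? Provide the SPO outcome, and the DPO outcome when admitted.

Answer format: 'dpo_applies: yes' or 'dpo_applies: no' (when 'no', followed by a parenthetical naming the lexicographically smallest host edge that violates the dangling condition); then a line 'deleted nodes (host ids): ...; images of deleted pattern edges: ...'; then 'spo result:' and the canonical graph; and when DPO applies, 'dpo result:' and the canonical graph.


dpo_applies: yes
deleted nodes (host ids): 7; images of deleted pattern edges: (4,7,b1)
spo result:
nodes: 0:b, 4:b, 8:a, 9:c, 10:b, 15:a, 16:a, 18:b, 19:c
edges: (0,19,b1); (4,9,b1); (4,10,b1); (8,10,b1); (15,9,b1); (15,10,b1); (16,15,b1); (18,15,b1); (19,4,b2)
dpo result:
nodes: 0:b, 4:b, 8:a, 9:c, 10:b, 15:a, 16:a, 18:b, 19:c
edges: (0,19,b1); (4,9,b1); (4,10,b1); (8,10,b1); (15,9,b1); (15,10,b1); (16,15,b1); (18,15,b1); (19,4,b2)


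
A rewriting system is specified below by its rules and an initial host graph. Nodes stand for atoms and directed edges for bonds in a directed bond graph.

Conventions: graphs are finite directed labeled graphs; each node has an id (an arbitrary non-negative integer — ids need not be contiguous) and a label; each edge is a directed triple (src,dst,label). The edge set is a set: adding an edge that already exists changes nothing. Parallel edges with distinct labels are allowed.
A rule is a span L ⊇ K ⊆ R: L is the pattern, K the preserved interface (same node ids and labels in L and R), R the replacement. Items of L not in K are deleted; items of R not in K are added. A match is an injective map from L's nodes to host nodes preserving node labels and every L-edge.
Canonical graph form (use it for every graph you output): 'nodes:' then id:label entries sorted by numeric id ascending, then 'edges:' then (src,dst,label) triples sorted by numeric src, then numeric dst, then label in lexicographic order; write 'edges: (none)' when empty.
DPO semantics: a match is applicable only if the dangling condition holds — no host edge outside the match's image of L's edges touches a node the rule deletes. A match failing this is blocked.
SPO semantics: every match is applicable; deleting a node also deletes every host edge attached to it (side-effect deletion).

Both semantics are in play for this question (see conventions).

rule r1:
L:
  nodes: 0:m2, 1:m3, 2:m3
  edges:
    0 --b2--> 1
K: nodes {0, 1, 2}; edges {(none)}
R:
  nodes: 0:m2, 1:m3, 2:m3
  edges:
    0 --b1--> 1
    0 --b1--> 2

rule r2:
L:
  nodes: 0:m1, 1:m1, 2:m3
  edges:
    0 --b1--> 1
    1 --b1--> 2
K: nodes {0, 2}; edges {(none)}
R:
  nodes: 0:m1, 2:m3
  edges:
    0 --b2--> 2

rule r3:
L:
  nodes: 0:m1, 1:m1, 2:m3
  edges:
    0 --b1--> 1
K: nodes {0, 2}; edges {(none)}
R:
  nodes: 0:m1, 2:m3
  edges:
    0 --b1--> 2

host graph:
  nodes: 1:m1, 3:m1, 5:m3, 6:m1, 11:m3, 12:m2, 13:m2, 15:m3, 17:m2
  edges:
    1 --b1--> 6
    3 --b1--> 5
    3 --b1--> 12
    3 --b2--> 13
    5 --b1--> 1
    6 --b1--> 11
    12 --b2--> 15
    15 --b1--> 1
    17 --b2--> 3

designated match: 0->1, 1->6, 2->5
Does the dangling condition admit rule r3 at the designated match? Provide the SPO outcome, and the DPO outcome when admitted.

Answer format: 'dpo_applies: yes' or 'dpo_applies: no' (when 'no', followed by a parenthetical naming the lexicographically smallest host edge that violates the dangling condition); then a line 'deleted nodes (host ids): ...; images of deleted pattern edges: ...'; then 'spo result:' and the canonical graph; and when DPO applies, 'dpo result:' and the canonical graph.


dpo_applies: no
(the rule deletes node 6, which keeps host edge (6,11,b1) outside the match image — the dangling condition fails, DPO blocks; SPO proceeds and side-deletes such edges)
deleted nodes (host ids): 6; images of deleted pattern edges: (1,6,b1)
spo result:
nodes: 1:m1, 3:m1, 5:m3, 11:m3, 12:m2, 13:m2, 15:m3, 17:m2
edges: (1,5,b1); (3,5,b1); (3,12,b1); (3,13,b2); (5,1,b1); (12,15,b2); (15,1,b1); (17,3,b2)


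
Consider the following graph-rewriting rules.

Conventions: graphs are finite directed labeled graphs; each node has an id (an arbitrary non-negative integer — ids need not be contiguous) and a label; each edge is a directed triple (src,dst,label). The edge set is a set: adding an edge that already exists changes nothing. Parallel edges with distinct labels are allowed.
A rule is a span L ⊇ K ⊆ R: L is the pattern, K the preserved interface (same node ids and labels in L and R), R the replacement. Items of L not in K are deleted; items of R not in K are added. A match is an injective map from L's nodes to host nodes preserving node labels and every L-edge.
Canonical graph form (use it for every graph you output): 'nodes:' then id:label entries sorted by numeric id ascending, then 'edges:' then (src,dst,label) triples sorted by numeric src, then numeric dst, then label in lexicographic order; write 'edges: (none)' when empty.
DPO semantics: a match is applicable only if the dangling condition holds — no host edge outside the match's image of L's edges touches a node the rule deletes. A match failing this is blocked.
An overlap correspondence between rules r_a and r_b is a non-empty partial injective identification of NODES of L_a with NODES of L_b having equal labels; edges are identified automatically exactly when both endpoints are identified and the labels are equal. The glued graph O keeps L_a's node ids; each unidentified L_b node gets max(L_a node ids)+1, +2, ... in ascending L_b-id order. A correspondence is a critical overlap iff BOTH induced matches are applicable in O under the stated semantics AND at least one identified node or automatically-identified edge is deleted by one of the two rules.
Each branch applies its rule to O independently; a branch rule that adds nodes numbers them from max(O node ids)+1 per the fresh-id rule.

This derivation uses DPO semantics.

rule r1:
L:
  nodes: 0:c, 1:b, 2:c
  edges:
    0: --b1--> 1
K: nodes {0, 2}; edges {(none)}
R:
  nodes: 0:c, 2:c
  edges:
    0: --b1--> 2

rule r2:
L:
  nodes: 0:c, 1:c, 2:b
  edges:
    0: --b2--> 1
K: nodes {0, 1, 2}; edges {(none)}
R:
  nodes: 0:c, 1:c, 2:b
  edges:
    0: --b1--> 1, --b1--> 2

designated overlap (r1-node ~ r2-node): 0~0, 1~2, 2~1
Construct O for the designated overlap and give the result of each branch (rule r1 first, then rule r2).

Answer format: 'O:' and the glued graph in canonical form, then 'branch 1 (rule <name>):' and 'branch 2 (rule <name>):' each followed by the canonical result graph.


O:
nodes: 0:c, 1:b, 2:c
edges: (0,1,b1); (0,2,b2)
branch 1 (rule r1):
nodes: 0:c, 2:c
edges: (0,2,b1); (0,2,b2)
branch 2 (rule r2):
nodes: 0:c, 1:b, 2:c
edges: (0,1,b1); (0,2,b1)


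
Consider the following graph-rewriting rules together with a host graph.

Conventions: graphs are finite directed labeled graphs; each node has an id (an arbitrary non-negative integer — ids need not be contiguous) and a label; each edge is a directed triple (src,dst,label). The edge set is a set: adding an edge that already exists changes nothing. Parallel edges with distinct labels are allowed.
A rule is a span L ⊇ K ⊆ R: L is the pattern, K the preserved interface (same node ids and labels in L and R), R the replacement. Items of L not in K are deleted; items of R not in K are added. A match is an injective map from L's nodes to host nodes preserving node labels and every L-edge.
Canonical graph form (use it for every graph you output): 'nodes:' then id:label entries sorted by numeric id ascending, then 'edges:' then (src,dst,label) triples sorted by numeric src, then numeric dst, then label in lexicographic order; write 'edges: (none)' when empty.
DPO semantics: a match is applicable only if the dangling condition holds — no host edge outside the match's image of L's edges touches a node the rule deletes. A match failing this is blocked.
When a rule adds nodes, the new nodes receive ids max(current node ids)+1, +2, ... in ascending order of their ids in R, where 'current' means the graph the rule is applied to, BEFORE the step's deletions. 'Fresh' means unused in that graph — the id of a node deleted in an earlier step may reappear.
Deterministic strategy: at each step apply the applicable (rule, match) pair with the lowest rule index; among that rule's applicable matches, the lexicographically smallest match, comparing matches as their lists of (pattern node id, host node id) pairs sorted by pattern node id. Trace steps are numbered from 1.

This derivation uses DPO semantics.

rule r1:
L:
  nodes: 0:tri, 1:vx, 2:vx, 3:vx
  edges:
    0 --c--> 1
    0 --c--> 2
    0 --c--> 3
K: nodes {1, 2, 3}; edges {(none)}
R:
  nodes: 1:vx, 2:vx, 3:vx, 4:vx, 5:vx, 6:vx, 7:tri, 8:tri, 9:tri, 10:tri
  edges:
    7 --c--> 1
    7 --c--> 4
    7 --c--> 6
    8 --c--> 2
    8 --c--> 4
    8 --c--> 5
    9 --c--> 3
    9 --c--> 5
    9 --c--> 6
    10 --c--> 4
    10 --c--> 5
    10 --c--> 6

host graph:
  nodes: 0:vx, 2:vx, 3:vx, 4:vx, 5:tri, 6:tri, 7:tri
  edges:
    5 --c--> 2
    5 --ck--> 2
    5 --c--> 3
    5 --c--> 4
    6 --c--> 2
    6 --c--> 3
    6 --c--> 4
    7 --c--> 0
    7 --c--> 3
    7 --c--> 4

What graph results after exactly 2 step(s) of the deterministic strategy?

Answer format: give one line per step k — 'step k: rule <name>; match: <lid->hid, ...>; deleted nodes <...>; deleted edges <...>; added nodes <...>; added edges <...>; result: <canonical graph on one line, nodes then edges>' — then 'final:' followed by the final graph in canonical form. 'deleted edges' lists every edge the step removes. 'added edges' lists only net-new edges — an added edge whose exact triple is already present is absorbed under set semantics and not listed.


step 1: rule r1; match: 0->6, 1->2, 2->3, 3->4; deleted nodes 6; deleted edges (6,2,c); (6,3,c); (6,4,c); added nodes 8, 9, 10, 11, 12, 13, 14; added edges (11,2,c); (11,8,c); (11,10,c); (12,3,c); (12,8,c); (12,9,c); (13,4,c); (13,9,c); (13,10,c); (14,8,c); (14,9,c); (14,10,c); result: nodes: 0:vx, 2:vx, 3:vx, 4:vx, 5:tri, 7:tri, 8:vx, 9:vx, 10:vx, 11:tri, 12:tri, 13:tri, 14:tri edges: (5,2,c); (5,2,ck); (5,3,c); (5,4,c); (7,0,c); (7,3,c); (7,4,c); (11,2,c); (11,8,c); (11,10,c); (12,3,c); (12,8,c); (12,9,c); (13,4,c); (13,9,c); (13,10,c); (14,8,c); (14,9,c); (14,10,c)
step 2: rule r1; match: 0->7, 1->0, 2->3, 3->4; deleted nodes 7; deleted edges (7,0,c); (7,3,c); (7,4,c); added nodes 15, 16, 17, 18, 19, 20, 21; added edges (18,0,c); (18,15,c); (18,17,c); (19,3,c); (19,15,c); (19,16,c); (20,4,c); (20,16,c); (20,17,c); (21,15,c); (21,16,c); (21,17,c); result: nodes: 0:vx, 2:vx, 3:vx, 4:vx, 5:tri, 8:vx, 9:vx, 10:vx, 11:tri, 12:tri, 13:tri, 14:tri, 15:vx, 16:vx, 17:vx, 18:tri, 19:tri, 20:tri, 21:tri edges: (5,2,c); (5,2,ck); (5,3,c); (5,4,c); (11,2,c); (11,8,c); (11,10,c); (12,3,c); (12,8,c); (12,9,c); (13,4,c); (13,9,c); (13,10,c); (14,8,c); (14,9,c); (14,10,c); (18,0,c); (18,15,c); (18,17,c); (19,3,c); (19,15,c); (19,16,c); (20,4,c); (20,16,c); (20,17,c); (21,15,c); (21,16,c); (21,17,c)
final:
nodes: 0:vx, 2:vx, 3:vx, 4:vx, 5:tri, 8:vx, 9:vx, 10:vx, 11:tri, 12:tri, 13:tri, 14:tri, 15:vx, 16:vx, 17:vx, 18:tri, 19:tri, 20:tri, 21:tri
edges: (5,2,c); (5,2,ck); (5,3,c); (5,4,c); (11,2,c); (11,8,c); (11,10,c); (12,3,c); (12,8,c); (12,9,c); (13,4,c); (13,9,c); (13,10,c); (14,8,c); (14,9,c); (14,10,c); (18,0,c); (18,15,c); (18,17,c); (19,3,c); (19,15,c); (19,16,c); (20,4,c); (20,16,c); (20,17,c); (21,15,c); (21,16,c); (21,17,c)


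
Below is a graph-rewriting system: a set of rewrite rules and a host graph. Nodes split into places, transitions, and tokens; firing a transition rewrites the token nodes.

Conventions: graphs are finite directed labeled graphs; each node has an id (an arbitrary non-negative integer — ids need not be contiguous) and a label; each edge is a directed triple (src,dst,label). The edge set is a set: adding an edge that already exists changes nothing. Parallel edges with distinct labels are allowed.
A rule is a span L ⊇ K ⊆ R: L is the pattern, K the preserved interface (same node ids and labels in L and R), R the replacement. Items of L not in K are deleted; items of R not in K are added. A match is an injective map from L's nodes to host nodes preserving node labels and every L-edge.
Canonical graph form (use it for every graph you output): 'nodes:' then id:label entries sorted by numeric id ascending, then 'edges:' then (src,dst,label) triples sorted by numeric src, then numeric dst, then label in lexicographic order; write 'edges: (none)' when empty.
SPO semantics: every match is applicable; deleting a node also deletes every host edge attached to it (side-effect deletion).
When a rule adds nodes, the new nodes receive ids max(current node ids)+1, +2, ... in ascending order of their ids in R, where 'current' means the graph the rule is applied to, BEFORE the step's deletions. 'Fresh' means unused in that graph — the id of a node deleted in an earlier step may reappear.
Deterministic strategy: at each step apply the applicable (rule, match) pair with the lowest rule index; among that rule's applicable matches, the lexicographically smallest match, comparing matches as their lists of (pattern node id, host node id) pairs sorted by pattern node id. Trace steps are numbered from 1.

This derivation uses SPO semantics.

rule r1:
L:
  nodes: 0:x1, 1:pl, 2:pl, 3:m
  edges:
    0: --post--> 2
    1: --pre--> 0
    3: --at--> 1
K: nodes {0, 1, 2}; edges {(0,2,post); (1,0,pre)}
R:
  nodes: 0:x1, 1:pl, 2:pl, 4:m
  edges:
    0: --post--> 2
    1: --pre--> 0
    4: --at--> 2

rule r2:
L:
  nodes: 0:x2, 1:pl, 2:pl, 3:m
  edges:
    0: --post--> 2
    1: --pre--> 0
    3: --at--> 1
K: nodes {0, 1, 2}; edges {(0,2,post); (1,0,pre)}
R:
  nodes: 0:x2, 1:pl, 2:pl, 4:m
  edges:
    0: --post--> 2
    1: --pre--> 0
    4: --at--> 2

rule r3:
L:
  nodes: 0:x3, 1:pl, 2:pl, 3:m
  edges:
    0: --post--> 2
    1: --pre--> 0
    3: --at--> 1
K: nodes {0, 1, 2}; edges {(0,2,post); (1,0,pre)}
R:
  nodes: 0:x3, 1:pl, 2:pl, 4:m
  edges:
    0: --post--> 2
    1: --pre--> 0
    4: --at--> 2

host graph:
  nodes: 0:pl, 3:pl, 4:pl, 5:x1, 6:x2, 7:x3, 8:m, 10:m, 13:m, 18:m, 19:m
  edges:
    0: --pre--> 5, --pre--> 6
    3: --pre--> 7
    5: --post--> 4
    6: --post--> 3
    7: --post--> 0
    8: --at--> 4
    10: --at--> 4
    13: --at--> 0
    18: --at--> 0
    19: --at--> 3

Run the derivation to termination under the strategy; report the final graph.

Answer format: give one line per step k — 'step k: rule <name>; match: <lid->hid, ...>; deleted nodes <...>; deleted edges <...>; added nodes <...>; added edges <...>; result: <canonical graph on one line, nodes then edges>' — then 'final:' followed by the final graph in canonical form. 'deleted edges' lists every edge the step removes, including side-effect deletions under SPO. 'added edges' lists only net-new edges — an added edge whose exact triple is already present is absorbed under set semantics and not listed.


step 1: rule r1; match: 0->5, 1->0, 2->4, 3->13; deleted nodes 13; deleted edges (13,0,at); added nodes 20; added edges (20,4,at); result: nodes: 0:pl, 3:pl, 4:pl, 5:x1, 6:x2, 7:x3, 8:m, 10:m, 18:m, 19:m, 20:m edges: (0,5,pre); (0,6,pre); (3,7,pre); (5,4,post); (6,3,post); (7,0,post); (8,4,at); (10,4,at); (18,0,at); (19,3,at); (20,4,at)
step 2: rule r1; match: 0->5, 1->0, 2->4, 3->18; deleted nodes 18; deleted edges (18,0,at); added nodes 21; added edges (21,4,at); result: nodes: 0:pl, 3:pl, 4:pl, 5:x1, 6:x2, 7:x3, 8:m, 10:m, 19:m, 20:m, 21:m edges: (0,5,pre); (0,6,pre); (3,7,pre); (5,4,post); (6,3,post); (7,0,post); (8,4,at); (10,4,at); (19,3,at); (20,4,at); (21,4,at)
step 3: rule r3; match: 0->7, 1->3, 2->0, 3->19; deleted nodes 19; deleted edges (19,3,at); added nodes 22; added edges (22,0,at); result: nodes: 0:pl, 3:pl, 4:pl, 5:x1, 6:x2, 7:x3, 8:m, 10:m, 20:m, 21:m, 22:m edges: (0,5,pre); (0,6,pre); (3,7,pre); (5,4,post); (6,3,post); (7,0,post); (8,4,at); (10,4,at); (20,4,at); (21,4,at); (22,0,at)
step 4: rule r1; match: 0->5, 1->0, 2->4, 3->22; deleted nodes 22; deleted edges (22,0,at); added nodes 23; added edges (23,4,at); result: nodes: 0:pl, 3:pl, 4:pl, 5:x1, 6:x2, 7:x3, 8:m, 10:m, 20:m, 21:m, 23:m edges: (0,5,pre); (0,6,pre); (3,7,pre); (5,4,post); (6,3,post); (7,0,post); (8,4,at); (10,4,at); (20,4,at); (21,4,at); (23,4,at)
final:
nodes: 0:pl, 3:pl, 4:pl, 5:x1, 6:x2, 7:x3, 8:m, 10:m, 20:m, 21:m, 23:m
edges: (0,5,pre); (0,6,pre); (3,7,pre); (5,4,post); (6,3,post); (7,0,post); (8,4,at); (10,4,at); (20,4,at); (21,4,at); (23,4,at)


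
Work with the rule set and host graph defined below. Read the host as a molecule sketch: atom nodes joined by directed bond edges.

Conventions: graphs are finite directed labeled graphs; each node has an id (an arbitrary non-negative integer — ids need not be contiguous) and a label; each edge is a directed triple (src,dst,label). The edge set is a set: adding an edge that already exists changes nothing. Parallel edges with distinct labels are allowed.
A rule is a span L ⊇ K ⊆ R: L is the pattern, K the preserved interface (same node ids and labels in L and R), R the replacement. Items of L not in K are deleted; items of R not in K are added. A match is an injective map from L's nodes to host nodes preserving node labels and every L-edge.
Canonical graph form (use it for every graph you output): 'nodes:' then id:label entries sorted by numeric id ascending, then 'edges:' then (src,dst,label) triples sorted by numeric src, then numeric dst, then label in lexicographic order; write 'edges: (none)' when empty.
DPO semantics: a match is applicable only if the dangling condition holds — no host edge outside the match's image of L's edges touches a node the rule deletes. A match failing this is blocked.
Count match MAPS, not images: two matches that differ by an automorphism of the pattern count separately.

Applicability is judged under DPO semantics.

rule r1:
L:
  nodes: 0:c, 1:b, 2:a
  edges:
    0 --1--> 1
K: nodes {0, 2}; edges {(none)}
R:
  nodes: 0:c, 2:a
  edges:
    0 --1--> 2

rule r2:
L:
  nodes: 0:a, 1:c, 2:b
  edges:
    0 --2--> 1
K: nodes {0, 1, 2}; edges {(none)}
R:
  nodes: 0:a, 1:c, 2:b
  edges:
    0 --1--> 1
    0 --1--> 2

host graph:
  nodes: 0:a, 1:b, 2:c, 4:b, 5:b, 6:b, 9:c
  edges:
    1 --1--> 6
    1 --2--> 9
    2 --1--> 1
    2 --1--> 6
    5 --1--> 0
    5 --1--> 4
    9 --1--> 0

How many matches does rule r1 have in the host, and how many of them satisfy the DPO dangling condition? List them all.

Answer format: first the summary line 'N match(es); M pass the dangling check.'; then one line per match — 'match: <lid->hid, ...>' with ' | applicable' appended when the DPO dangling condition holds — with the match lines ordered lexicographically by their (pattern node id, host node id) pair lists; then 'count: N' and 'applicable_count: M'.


2 match(es); 0 pass the dangling check.
match: 0->2, 1->1, 2->0
match: 0->2, 1->6, 2->0
count: 2
applicable_count: 0


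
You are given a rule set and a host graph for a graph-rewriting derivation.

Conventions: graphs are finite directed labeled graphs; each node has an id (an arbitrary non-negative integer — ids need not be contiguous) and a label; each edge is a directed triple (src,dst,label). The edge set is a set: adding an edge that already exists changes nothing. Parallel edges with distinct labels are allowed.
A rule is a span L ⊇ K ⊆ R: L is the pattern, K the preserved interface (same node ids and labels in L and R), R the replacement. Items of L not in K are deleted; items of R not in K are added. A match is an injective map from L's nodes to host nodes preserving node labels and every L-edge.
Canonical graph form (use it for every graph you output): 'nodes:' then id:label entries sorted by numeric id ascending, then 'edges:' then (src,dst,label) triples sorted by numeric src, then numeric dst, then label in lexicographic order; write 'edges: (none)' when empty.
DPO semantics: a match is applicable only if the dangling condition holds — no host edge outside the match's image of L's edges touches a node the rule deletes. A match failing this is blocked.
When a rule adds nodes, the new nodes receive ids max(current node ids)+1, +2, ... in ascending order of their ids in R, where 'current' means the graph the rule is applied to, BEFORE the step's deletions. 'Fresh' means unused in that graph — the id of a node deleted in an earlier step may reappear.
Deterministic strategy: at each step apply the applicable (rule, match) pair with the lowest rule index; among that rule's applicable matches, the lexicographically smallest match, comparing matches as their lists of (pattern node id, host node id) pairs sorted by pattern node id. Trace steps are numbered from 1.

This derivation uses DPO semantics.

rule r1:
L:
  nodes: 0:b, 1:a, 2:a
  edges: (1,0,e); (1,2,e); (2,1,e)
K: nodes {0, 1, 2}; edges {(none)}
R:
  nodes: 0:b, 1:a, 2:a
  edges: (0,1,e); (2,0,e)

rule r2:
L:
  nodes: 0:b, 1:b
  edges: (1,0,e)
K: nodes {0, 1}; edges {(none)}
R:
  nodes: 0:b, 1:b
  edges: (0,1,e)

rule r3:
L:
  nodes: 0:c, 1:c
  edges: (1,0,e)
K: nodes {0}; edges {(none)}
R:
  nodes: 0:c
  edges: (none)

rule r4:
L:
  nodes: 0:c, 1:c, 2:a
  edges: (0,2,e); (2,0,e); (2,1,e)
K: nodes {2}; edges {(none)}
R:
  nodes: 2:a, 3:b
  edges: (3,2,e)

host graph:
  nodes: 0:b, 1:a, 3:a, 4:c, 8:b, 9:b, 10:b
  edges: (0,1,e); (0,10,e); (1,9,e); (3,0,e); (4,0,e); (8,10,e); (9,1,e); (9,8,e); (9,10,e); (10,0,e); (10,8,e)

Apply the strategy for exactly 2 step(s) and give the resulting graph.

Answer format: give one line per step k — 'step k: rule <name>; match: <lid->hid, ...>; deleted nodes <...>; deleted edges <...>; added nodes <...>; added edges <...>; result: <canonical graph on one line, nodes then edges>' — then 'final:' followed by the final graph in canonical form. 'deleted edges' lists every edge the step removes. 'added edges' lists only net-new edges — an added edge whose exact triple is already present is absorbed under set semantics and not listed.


step 1: rule r2; match: 0->0, 1->10; deleted nodes (none); deleted edges (10,0,e); added nodes (none); added edges (none); result: nodes: 0:b, 1:a, 3:a, 4:c, 8:b, 9:b, 10:b edges: (0,1,e); (0,10,e); (1,9,e); (3,0,e); (4,0,e); (8,10,e); (9,1,e); (9,8,e); (9,10,e); (10,8,e)
step 2: rule r2; match: 0->8, 1->9; deleted nodes (none); deleted edges (9,8,e); added nodes (none); added edges (8,9,e); result: nodes: 0:b, 1:a, 3:a, 4:c, 8:b, 9:b, 10:b edges: (0,1,e); (0,10,e); (1,9,e); (3,0,e); (4,0,e); (8,9,e); (8,10,e); (9,1,e); (9,10,e); (10,8,e)
final:
nodes: 0:b, 1:a, 3:a, 4:c, 8:b, 9:b, 10:b
edges: (0,1,e); (0,10,e); (1,9,e); (3,0,e); (4,0,e); (8,9,e); (8,10,e); (9,1,e); (9,10,e); (10,8,e)


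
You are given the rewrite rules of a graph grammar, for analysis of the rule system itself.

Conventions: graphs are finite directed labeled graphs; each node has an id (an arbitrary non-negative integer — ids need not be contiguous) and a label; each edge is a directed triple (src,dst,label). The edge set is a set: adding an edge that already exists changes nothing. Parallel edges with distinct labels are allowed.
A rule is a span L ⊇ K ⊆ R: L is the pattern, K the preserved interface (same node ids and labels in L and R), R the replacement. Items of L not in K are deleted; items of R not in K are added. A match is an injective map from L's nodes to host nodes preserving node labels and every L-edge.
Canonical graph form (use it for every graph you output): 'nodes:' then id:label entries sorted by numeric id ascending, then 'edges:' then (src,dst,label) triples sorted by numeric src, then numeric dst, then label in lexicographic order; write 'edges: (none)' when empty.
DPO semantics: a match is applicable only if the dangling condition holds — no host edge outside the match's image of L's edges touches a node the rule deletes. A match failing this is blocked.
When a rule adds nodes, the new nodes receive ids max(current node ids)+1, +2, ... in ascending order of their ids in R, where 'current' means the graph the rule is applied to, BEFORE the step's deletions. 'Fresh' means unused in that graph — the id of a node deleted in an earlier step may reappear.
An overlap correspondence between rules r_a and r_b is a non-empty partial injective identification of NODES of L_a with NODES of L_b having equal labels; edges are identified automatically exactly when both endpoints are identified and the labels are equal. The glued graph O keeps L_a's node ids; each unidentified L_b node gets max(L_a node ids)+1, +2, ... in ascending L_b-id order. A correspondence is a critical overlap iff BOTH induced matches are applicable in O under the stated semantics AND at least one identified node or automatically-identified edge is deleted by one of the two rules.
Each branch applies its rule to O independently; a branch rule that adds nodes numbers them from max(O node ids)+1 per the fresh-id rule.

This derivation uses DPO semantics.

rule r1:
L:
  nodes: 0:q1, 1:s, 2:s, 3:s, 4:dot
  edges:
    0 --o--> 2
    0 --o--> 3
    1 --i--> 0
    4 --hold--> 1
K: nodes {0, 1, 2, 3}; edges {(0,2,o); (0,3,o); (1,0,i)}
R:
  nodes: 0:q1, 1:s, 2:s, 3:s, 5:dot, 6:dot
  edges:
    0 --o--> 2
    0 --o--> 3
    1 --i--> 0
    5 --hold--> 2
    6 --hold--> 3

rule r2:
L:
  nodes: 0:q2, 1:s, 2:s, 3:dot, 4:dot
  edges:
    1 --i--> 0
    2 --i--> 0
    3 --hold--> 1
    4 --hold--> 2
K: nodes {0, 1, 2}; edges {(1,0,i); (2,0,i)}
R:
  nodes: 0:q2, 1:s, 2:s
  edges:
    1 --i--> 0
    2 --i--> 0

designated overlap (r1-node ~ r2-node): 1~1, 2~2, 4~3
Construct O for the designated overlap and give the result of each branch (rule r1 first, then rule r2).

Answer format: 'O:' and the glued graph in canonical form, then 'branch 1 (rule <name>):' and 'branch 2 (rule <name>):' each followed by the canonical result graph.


O:
nodes: 0:q1, 1:s, 2:s, 3:s, 4:dot, 5:q2, 6:dot
edges: (0,2,o); (0,3,o); (1,0,i); (1,5,i); (2,5,i); (4,1,hold); (6,2,hold)
branch 1 (rule r1):
nodes: 0:q1, 1:s, 2:s, 3:s, 5:q2, 6:dot, 7:dot, 8:dot
edges: (0,2,o); (0,3,o); (1,0,i); (1,5,i); (2,5,i); (6,2,hold); (7,2,hold); (8,3,hold)
branch 2 (rule r2):
nodes: 0:q1, 1:s, 2:s, 3:s, 5:q2
edges: (0,2,o); (0,3,o); (1,0,i); (1,5,i); (2,5,i)


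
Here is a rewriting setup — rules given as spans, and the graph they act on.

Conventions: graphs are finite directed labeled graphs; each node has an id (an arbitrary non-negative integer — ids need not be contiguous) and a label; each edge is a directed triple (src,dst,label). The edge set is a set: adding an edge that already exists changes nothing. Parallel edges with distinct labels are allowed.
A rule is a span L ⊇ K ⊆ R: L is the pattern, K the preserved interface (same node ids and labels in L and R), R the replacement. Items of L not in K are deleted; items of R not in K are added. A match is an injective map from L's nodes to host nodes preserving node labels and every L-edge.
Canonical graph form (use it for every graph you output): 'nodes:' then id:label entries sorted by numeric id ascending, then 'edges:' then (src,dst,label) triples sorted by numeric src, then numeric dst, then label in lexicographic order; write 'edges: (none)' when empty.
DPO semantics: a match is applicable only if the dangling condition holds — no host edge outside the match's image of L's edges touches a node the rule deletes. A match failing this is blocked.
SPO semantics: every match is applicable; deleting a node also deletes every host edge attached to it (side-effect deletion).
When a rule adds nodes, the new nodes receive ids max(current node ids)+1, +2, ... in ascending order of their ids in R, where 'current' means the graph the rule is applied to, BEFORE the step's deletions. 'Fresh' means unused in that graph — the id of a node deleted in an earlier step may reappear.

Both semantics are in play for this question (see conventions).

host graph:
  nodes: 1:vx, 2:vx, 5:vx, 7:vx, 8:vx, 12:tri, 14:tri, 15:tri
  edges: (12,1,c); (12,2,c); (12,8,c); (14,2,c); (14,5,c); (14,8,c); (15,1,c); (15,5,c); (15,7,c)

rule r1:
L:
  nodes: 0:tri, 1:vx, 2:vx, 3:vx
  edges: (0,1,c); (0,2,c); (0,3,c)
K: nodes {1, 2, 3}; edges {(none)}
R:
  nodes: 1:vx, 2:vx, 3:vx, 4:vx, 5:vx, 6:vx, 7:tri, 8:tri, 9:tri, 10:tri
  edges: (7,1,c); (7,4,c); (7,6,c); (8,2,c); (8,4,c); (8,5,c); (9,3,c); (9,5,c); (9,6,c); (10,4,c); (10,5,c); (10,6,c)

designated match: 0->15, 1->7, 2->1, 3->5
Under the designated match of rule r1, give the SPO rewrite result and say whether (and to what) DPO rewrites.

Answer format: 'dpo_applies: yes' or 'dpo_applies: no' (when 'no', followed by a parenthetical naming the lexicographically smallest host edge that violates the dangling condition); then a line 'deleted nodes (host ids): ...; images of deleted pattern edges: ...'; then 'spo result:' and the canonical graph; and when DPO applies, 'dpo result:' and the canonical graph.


dpo_applies: yes
deleted nodes (host ids): 15; images of deleted pattern edges: (15,1,c); (15,5,c); (15,7,c)
spo result:
nodes: 1:vx, 2:vx, 5:vx, 7:vx, 8:vx, 12:tri, 14:tri, 16:vx, 17:vx, 18:vx, 19:tri, 20:tri, 21:tri, 22:tri
edges: (12,1,c); (12,2,c); (12,8,c); (14,2,c); (14,5,c); (14,8,c); (19,7,c); (19,16,c); (19,18,c); (20,1,c); (20,16,c); (20,17,c); (21,5,c); (21,17,c); (21,18,c); (22,16,c); (22,17,c); (22,18,c)
dpo result:
nodes: 1:vx, 2:vx, 5:vx, 7:vx, 8:vx, 12:tri, 14:tri, 16:vx, 17:vx, 18:vx, 19:tri, 20:tri, 21:tri, 22:tri
edges: (12,1,c); (12,2,c); (12,8,c); (14,2,c); (14,5,c); (14,8,c); (19,7,c); (19,16,c); (19,18,c); (20,1,c); (20,16,c); (20,17,c); (21,5,c); (21,17,c); (21,18,c); (22,16,c); (22,17,c); (22,18,c)


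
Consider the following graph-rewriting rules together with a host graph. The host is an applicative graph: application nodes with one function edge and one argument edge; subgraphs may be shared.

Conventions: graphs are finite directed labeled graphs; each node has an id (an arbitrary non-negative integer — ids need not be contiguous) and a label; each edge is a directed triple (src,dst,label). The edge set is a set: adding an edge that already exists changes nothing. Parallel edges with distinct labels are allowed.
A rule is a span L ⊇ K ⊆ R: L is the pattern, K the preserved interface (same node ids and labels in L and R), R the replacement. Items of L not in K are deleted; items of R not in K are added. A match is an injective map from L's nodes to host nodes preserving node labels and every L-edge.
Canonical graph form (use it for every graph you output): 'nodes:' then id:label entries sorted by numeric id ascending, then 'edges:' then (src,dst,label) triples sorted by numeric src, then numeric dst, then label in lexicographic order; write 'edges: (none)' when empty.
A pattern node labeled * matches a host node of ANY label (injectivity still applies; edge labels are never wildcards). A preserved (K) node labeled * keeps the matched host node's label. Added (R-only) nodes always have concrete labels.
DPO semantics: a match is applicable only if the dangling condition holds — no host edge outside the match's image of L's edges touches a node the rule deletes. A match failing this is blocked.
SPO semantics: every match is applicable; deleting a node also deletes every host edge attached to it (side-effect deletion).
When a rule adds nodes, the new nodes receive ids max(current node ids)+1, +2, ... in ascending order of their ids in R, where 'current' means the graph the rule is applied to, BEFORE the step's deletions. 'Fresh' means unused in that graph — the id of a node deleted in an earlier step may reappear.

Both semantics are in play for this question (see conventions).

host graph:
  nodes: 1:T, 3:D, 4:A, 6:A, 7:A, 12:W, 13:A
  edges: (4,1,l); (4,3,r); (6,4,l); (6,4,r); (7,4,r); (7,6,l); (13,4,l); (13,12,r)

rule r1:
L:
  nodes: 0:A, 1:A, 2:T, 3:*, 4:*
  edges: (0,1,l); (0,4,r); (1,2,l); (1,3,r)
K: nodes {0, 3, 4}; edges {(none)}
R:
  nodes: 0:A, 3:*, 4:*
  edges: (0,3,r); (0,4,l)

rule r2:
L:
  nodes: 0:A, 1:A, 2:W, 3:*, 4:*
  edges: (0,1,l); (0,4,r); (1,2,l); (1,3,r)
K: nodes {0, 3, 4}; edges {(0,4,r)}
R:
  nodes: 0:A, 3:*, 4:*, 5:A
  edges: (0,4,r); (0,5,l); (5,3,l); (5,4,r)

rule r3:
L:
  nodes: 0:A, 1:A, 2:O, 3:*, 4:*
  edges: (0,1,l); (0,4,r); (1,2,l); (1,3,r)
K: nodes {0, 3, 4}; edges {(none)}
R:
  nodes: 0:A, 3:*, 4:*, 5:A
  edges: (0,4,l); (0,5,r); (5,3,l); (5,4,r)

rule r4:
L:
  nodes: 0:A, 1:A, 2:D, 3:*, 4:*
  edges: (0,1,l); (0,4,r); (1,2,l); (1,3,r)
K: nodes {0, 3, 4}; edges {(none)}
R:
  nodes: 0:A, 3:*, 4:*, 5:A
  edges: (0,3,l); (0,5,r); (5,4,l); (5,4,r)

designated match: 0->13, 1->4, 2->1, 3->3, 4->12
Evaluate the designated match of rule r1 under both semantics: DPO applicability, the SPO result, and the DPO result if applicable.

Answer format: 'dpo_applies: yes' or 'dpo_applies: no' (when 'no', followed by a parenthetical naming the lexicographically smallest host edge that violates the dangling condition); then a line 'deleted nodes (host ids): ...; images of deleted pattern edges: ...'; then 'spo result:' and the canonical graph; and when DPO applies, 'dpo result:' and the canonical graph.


dpo_applies: no
(the rule deletes node 4, which keeps host edge (6,4,l) outside the match image — the dangling condition fails, DPO blocks; SPO proceeds and side-deletes such edges)
deleted nodes (host ids): 1, 4; images of deleted pattern edges: (4,1,l); (4,3,r); (13,4,l); (13,12,r)
spo result:
nodes: 3:D, 6:A, 7:A, 12:W, 13:A
edges: (7,6,l); (13,3,r); (13,12,l)


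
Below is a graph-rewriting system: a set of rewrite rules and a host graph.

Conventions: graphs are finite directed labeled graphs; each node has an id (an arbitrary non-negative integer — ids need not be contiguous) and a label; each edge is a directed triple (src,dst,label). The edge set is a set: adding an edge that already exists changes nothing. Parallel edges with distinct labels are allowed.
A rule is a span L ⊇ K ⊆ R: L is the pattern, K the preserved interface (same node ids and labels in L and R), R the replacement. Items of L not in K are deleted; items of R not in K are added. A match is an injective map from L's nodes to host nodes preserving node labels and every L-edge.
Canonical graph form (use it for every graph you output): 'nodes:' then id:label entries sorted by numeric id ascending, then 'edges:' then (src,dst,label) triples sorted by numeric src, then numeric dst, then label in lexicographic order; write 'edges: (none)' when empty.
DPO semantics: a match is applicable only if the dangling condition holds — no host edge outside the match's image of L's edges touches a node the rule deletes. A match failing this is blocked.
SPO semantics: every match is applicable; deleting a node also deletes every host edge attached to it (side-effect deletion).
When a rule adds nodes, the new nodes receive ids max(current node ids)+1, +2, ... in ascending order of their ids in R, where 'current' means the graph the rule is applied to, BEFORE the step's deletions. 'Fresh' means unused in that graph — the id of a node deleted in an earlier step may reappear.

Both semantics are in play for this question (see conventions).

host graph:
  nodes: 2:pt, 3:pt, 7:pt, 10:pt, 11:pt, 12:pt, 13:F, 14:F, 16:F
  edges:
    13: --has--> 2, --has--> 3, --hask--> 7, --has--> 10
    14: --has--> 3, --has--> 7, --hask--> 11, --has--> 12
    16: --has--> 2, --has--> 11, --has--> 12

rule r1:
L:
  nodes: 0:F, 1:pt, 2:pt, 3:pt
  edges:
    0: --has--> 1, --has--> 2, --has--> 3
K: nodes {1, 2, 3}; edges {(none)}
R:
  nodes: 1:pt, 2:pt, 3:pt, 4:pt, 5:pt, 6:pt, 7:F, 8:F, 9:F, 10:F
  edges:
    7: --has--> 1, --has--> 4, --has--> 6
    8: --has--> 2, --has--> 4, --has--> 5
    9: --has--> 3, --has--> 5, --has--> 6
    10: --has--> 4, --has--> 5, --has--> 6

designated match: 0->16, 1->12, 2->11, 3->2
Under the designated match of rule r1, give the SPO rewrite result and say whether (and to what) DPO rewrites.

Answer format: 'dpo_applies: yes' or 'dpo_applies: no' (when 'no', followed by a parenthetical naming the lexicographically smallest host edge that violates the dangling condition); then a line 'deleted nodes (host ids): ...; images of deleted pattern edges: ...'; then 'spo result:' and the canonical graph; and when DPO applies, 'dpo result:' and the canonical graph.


dpo_applies: yes
deleted nodes (host ids): 16; images of deleted pattern edges: (16,2,has); (16,11,has); (16,12,has)
spo result:
nodes: 2:pt, 3:pt, 7:pt, 10:pt, 11:pt, 12:pt, 13:F, 14:F, 17:pt, 18:pt, 19:pt, 20:F, 21:F, 22:F, 23:F
edges: (13,2,has); (13,3,has); (13,7,hask); (13,10,has); (14,3,has); (14,7,has); (14,11,hask); (14,12,has); (20,12,has); (20,17,has); (20,19,has); (21,11,has); (21,17,has); (21,18,has); (22,2,has); (22,18,has); (22,19,has); (23,17,has); (23,18,has); (23,19,has)
dpo result:
nodes: 2:pt, 3:pt, 7:pt, 10:pt, 11:pt, 12:pt, 13:F, 14:F, 17:pt, 18:pt, 19:pt, 20:F, 21:F, 22:F, 23:F
edges: (13,2,has); (13,3,has); (13,7,hask); (13,10,has); (14,3,has); (14,7,has); (14,11,hask); (14,12,has); (20,12,has); (20,17,has); (20,19,has); (21,11,has); (21,17,has); (21,18,has); (22,2,has); (22,18,has); (22,19,has); (23,17,has); (23,18,has); (23,19,has)


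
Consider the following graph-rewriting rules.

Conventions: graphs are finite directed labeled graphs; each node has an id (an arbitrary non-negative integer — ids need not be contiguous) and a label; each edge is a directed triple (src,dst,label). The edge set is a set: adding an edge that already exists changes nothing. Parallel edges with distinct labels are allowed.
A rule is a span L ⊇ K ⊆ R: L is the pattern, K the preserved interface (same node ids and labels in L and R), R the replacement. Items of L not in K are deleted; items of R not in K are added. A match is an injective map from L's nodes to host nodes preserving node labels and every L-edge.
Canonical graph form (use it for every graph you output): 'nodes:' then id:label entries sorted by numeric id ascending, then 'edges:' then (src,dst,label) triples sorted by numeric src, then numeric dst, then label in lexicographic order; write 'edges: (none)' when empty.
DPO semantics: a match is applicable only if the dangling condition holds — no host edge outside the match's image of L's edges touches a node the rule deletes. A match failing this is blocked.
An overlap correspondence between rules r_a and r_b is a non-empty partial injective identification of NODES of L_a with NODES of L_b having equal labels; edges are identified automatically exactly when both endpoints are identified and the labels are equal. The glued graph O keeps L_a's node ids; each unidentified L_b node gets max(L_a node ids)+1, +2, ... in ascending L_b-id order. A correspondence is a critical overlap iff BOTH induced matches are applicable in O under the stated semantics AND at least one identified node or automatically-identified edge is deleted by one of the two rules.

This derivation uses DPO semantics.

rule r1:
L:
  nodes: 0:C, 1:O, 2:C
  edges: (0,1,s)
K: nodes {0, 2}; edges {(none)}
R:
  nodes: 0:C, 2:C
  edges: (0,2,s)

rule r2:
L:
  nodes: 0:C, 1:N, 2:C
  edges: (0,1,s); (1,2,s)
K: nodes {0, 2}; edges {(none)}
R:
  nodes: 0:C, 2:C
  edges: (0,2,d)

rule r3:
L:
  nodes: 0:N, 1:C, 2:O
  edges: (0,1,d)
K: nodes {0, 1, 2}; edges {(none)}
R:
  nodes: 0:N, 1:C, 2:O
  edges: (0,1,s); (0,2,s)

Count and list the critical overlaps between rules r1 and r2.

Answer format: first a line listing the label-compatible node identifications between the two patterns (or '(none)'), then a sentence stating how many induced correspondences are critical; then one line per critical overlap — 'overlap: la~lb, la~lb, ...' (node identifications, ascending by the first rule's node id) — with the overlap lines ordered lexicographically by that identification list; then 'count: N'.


label-compatible node identifications between L(r1) and L(r2): 0~0, 0~2, 2~0, 2~2
0 of the induced correspondences are critical overlaps of r1 and r2.
count: 0
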